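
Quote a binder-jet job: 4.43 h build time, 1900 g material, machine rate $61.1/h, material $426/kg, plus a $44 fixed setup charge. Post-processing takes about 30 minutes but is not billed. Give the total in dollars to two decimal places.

Machine-time cost: 61.1 × 4.43 → $270.673.
Feedstock cost: 426 × 1900/1000 → $809.40.
Adding setup: 270.673 + 809.40 + 44 → 1124.073 ≈ $1124.07.

$1124.07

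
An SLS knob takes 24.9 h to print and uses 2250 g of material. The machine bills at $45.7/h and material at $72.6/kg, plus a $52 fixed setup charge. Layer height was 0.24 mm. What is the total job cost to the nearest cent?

$1353.28

Machine-time cost: 45.7 × 24.9 → $1137.93.
Material charge = 72.6 × 2250/1000 = $163.35.
Total = 1137.93 + 163.35 + 52 = $1353.28.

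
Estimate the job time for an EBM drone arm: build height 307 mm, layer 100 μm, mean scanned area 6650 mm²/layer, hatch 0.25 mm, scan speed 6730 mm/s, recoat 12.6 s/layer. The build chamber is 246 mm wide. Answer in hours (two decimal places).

14.12 hours

Number of layers: 307 / 0.1 → 3070 (rounded up).
Hatch length per layer: 6650 / 0.25 → 26600 mm.
Scan time per layer = 26600 / 6730 = 3.9525 s.
Time per layer: 3.9525 + 12.6 → 16.5525 s.
3070 layers × 16.5525 s/layer = 50816.175 s, i.e. 14.12 hours.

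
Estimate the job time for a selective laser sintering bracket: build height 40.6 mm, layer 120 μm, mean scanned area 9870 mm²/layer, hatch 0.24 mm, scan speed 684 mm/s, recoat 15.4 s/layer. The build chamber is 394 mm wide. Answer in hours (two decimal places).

7.11 hours

Number of layers: 40.6 / 0.12 → 339 (rounded up).
Per-layer scan distance: 9870 / 0.24 → 41125 mm.
Laser time per layer = 41125 / 684, so 60.1243 s.
Time per layer: 60.1243 + 15.4 → 75.5243 s.
Build time = 339 × 75.5243 = 25602.7377 s = 7.11 hours.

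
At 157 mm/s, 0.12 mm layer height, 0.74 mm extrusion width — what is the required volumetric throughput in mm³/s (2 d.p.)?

Bead cross-section = 0.12 × 0.74 = 0.0888 mm².
Q = v·A = 157 × 0.0888 = 13.94 mm³/s.

13.94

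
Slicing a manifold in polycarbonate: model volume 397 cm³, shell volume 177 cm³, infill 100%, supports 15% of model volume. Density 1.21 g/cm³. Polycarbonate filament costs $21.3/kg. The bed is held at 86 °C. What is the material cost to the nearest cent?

$11.77

Infill region = 397 − 177, so 220 cm³.
Infill deposited = 1.00 × 220, so 220 cm³.
Support = 0.15 × 397, so 59.55 cm³.
Deposited volume: 177 + 220 + 59.55 → 456.55 cm³.
Mass = 456.55 × 1.21, so 552.4255 g.
At $21.3/kg: 552.4255/1000 × 21.3 = $11.77.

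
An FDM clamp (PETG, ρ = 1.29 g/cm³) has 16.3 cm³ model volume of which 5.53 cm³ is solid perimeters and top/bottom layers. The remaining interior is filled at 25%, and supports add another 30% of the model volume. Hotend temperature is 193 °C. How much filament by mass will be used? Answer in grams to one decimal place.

Volume inside the shell: 16.3 − 5.53 → 10.77 cm³.
Deposited infill: 0.25 × 10.77 → 2.6925 cm³.
Support: 0.30 × 16.3 → 4.89 cm³.
Total extruded: 5.53 + 2.6925 + 4.89 → 13.1125 cm³.
Mass = 13.1125 × 1.29 = 16.915125 g.

16.9 g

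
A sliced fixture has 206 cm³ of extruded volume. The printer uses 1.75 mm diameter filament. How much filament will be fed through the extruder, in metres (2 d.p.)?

85.64 m

Filament cross-section = π × (1.75/2)² = 2.4053 mm².
L = 206000 mm³ / 2.4053 mm² = 85644.2 mm, i.e. 85.64 m.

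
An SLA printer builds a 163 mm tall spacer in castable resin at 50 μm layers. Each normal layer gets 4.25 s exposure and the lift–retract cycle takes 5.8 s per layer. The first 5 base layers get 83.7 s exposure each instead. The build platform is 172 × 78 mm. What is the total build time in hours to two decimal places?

Layer count = ceil(163 / 0.05) = 3260.
Bottom layers: 5 × (83.7 + 5.8) → 447.5 s.
Normal layers: 3255 × (4.25 + 5.8) → 32712.75 s.
Sum: 447.5 + 32712.75 = 33160.25 s → 9.21 hours.

9.21 hours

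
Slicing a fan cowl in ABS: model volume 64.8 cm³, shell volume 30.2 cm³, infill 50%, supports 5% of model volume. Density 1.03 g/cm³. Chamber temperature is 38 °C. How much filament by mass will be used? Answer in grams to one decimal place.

52.3 g

Volume inside the shell = 64.8 − 30.2 = 34.6 cm³.
Infill volume = 0.50 × 34.6 = 17.3 cm³.
Support = 0.05 × 64.8, so 3.24 cm³.
Total printed volume = 30.2 + 17.3 + 3.24, so 50.74 cm³.
Mass: 50.74 × 1.03 → 52.2622 g.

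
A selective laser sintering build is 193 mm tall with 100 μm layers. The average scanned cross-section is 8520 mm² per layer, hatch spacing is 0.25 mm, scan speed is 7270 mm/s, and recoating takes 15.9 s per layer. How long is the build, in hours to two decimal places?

Layer count = ceil(193 / 0.1) = 1930.
Per-layer scan distance = 8520 / 0.25 = 34080 mm.
Per-layer scan time: 34080 / 7270 → 4.6878 s.
Per-layer time = 4.6878 + 15.9, so 20.5878 s.
1930 layers × 20.5878 s/layer = 39734.454 s, i.e. 11.04 hours.

11.04 hours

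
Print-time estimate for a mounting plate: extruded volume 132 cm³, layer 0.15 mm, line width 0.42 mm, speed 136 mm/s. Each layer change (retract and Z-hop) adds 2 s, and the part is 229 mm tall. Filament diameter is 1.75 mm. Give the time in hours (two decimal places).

5.13 hours

Extrusion cross-section = 0.15 × 0.42, so 0.063 mm².
Toolpath length = 132 cm³ / 0.063 mm² = 132000 / 0.063 = 2095238.1 mm.
Print-move time = 2095238.1 / 136, so 15406.2 s.
Layers = ⌈229/0.15⌉ = 1527.
Non-print overhead = 1527 × 2, so 3054 s.
Total = 15406.2 + 3054 = 18460.2 s = 5.13 hours.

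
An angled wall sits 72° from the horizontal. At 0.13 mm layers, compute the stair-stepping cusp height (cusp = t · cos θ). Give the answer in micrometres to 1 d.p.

Cusp = layer height × cos(72°) = 0.13 × 0.3090 = 0.04017 mm = 40.2 μm.

40.2 μm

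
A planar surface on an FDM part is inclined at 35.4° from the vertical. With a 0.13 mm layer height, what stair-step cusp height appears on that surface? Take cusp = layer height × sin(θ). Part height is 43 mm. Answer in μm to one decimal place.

75.3 μm

Cusp = layer height × sin(35.4°) = 0.13 × 0.5793 = 0.075309 mm = 75.3 μm.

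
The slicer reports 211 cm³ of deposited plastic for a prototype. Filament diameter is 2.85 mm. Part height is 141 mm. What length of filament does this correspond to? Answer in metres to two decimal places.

A = π r² = π × 1.425² = 6.3794 mm².
L = 211000 mm³ / 6.3794 mm² = 33075.21 mm, i.e. 33.08 m.

33.08 m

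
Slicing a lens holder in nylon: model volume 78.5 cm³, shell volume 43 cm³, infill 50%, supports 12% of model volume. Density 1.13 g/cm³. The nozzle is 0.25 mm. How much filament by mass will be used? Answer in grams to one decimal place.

Infill region = 78.5 − 43 = 35.5 cm³.
Deposited infill = 0.50 × 35.5, so 17.75 cm³.
Support: 0.12 × 78.5 → 9.42 cm³.
Deposited volume = 43 + 17.75 + 9.42, so 70.17 cm³.
Mass = 70.17 × 1.13 = 79.2921 g.

79.3 g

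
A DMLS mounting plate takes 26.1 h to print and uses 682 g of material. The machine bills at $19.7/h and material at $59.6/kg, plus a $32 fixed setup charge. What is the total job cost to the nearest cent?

Machine cost: 19.7 × 26.1 → $514.17.
Feedstock cost = 59.6 × 682/1000 = $40.6472.
Adding setup: 514.17 + 40.6472 + 32 → 586.8172 ≈ $586.82.

$586.82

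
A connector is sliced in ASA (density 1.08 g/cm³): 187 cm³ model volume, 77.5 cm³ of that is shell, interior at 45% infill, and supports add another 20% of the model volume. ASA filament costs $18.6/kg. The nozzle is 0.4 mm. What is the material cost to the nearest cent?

Volume inside the shell = 187 − 77.5 = 109.5 cm³.
Infill deposited = 0.45 × 109.5, so 49.275 cm³.
Support = 0.20 × 187, so 37.4 cm³.
Total printed volume: 77.5 + 49.275 + 37.4 → 164.175 cm³.
Mass: 164.175 × 1.08 → 177.309 g.
Cost = 177.309 g / 1000 × $18.6/kg = $3.30.

$3.30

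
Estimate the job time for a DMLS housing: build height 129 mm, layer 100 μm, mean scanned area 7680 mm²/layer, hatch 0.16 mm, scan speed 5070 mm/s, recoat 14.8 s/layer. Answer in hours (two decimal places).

Layers = ⌈129/0.1⌉ = 1290.
Hatch length per layer = 7680 / 0.16, so 48000 mm.
Per-layer scan time = 48000 / 5070 = 9.4675 s.
Per-layer time = 9.4675 + 14.8 = 24.2675 s.
Build time = 1290 × 24.2675 = 31305.075 s = 8.70 hours.

8.70 hours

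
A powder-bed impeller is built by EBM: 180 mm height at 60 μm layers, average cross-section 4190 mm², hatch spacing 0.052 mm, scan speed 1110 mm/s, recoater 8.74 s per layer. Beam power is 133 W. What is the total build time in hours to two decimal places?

Number of layers: 180 / 0.06 → 3000 (rounded up).
Scan path per layer = 4190 / 0.052 = 80576.9 mm.
Per-layer scan time = 80576.9 / 1110 = 72.5918 s.
Time per layer = 72.5918 + 8.74, so 81.3318 s.
Total: 3000 × 81.3318 s = 243995.4 s → 67.78 hours.

67.78 hours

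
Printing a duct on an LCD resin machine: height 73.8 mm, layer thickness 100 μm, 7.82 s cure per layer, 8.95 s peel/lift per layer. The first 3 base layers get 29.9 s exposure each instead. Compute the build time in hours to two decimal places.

Number of layers: 73.8 / 0.1 → 738 (rounded up).
Bottom layers = 3 × (29.9 + 8.95) = 116.55 s.
Normal layers: 735 × (7.82 + 8.95) → 12325.95 s.
Sum: 116.55 + 12325.95 = 12442.5 s → 3.46 hours.

3.46 hours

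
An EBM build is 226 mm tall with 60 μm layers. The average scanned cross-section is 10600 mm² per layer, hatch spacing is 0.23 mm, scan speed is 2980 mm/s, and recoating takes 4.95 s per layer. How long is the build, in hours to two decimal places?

Layer count = ceil(226 / 0.06) = 3767.
Scan path per layer: 10600 / 0.23 → 46087 mm.
Beam time per layer = 46087 / 2980, so 15.4654 s.
Layer cycle = 15.4654 + 4.95, so 20.4154 s.
Total: 3767 × 20.4154 s = 76904.8118 s → 21.36 hours.

21.36 hours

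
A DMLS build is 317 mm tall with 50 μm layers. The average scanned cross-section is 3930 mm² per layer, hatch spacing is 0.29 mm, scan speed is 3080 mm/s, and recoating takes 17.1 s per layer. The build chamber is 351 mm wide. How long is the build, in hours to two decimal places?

37.86 hours

Number of layers: 317 / 0.05 → 6340 (rounded up).
Scan path per layer: 3930 / 0.29 → 13551.7 mm.
Laser time per layer = 13551.7 / 3080, so 4.3999 s.
Layer cycle = 4.3999 + 17.1, so 21.4999 s.
Total: 6340 × 21.4999 s = 136309.366 s → 37.86 hours.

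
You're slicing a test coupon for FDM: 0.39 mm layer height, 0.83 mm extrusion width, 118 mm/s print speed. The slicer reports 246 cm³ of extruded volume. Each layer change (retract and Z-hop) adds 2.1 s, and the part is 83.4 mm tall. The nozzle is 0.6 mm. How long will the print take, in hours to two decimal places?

1.91 hours

Extrusion cross-section: 0.39 × 0.83 → 0.3237 mm².
Path length: 246000 mm³ / 0.3237 mm² → 759962.9 mm.
Print-move time = 759962.9 / 118 = 6440.4 s.
Layers = ⌈83.4/0.39⌉ = 214.
Non-print overhead = 214 × 2.1 = 449.4 s.
Total = 6440.4 + 449.4 = 6889.8 s = 1.91 hours.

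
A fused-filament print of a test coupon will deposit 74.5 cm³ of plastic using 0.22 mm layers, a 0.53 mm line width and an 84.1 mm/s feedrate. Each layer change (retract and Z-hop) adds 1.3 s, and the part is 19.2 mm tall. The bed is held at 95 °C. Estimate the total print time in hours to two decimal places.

2.14 hours

Extrusion cross-section: 0.22 × 0.53 → 0.1166 mm².
Toolpath length = 74.5 cm³ / 0.1166 mm² = 74500 / 0.1166 = 638936.5 mm.
Time extruding: 638936.5 / 84.1 → 7597.3 s.
Number of layers: 19.2 / 0.22 → 88 (rounded up).
Z-hop total: 88 × 1.3 → 114.4 s.
Altogether 7597.3 + 114.4 = 7711.7 s, i.e. 2.14 hours.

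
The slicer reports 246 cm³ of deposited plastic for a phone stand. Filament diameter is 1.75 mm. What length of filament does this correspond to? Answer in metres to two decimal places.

Filament cross-section = π × (1.75/2)² = 2.4053 mm².
Length = 246 cm³ / 2.4053 mm² = 246000 / 2.4053 = 102274.14 mm = 102.27 m.

102.27 m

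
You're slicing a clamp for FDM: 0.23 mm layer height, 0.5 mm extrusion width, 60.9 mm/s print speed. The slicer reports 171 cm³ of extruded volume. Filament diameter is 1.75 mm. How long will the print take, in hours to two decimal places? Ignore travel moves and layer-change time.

6.78 hours

Line area: 0.23 × 0.5 → 0.115 mm².
Path length: 171000 mm³ / 0.115 mm² → 1486956.5 mm.
Time extruding = 1486956.5 / 60.9 = 24416.4 s.
In the requested units: 24416.4 s = 6.78 hours.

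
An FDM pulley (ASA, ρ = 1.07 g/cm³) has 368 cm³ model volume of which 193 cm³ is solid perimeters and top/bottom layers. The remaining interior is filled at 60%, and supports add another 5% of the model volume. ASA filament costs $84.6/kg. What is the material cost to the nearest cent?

$28.64

Infill region = 368 − 193, so 175 cm³.
Deposited infill: 0.60 × 175 → 105 cm³.
Support = 0.05 × 368, so 18.4 cm³.
Deposited volume = 193 + 105 + 18.4 = 316.4 cm³.
Mass = 316.4 × 1.07 = 338.548 g.
Cost = 338.548 g / 1000 × $84.6/kg = $28.64.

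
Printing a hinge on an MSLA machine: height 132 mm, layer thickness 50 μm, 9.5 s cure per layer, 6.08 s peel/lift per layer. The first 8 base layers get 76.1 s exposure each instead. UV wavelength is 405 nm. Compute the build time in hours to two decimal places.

Number of layers: 132 / 0.05 → 2640 (rounded up).
Bottom layers = 8 × (76.1 + 6.08), so 657.44 s.
Remaining layers: 2632 × (9.5 + 6.08) → 41006.56 s.
Sum: 657.44 + 41006.56 = 41664 s → 11.57 hours.

11.57 hours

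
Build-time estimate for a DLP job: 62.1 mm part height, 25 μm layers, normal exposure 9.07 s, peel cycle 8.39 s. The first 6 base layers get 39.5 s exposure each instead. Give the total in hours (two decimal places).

12.10 hours

Layers = ⌈62.1/0.025⌉ = 2484.
Base layers = 6 × (39.5 + 8.39), so 287.34 s.
Regular layers = 2478 × (9.07 + 8.39), so 43265.88 s.
Total = 287.34 + 43265.88 = 43553.22 s = 12.10 hours.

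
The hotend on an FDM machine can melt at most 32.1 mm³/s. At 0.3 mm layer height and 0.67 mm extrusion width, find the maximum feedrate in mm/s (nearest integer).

160 mm/s

Extrusion cross-section: 0.3 × 0.67 → 0.201 mm².
v_max = Q/A = 32.1/0.201 = 159.70 mm/s → 160 mm/s.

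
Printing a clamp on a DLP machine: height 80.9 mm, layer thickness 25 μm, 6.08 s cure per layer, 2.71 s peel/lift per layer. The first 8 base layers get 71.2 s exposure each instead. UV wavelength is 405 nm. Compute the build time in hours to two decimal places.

Number of layers: 80.9 / 0.025 → 3236 (rounded up).
Bottom layers = 8 × (71.2 + 2.71) = 591.28 s.
Regular layers: 3228 × (6.08 + 2.71) → 28374.12 s.
Sum: 591.28 + 28374.12 = 28965.4 s → 8.05 hours.

8.05 hours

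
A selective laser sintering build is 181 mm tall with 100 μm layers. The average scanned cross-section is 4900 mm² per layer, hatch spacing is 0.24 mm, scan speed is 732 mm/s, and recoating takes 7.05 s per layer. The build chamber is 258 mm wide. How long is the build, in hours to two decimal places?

17.57 hours

Layer count = ceil(181 / 0.1) = 1810.
Scan path per layer = 4900 / 0.24 = 20416.7 mm.
Laser time per layer = 20416.7 / 732 = 27.8917 s.
Time per layer = 27.8917 + 7.05 = 34.9417 s.
1810 layers × 34.9417 s/layer = 63244.477 s, i.e. 17.57 hours.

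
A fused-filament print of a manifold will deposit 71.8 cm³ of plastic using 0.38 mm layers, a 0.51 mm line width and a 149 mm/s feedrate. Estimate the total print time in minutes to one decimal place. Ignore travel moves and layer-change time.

41.4 minutes

Line area: 0.38 × 0.51 → 0.1938 mm².
Path length: 71800 mm³ / 0.1938 mm² → 370485 mm.
Extrusion time: 370485 / 149 → 2486.5 s.
2486.5 s = 41.4 minutes.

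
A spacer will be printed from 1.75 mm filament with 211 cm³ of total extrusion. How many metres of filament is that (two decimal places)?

A = π r² = π × 0.875² = 2.4053 mm².
Length = 211 cm³ / 2.4053 mm² = 211000 / 2.4053 = 87722.95 mm = 87.72 m.

87.72 m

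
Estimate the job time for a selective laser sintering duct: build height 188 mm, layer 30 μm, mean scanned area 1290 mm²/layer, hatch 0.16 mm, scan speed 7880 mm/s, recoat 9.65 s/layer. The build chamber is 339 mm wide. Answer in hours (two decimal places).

Layers = ⌈188/0.03⌉ = 6267.
Hatch length per layer = 1290 / 0.16 = 8062.5 mm.
Laser time per layer = 8062.5 / 7880, so 1.0232 s.
Layer cycle = 1.0232 + 9.65 = 10.6732 s.
Build time = 6267 × 10.6732 = 66888.9444 s = 18.58 hours.

18.58 hours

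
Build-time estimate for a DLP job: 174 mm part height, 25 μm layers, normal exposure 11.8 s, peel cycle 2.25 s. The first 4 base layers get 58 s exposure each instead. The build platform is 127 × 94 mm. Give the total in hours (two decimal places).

27.21 hours

Layer count = ceil(174 / 0.025) = 6960.
Base layers = 4 × (58 + 2.25), so 241 s.
Regular layers = 6956 × (11.8 + 2.25), so 97731.8 s.
Total = 241 + 97731.8 = 97972.8 s = 27.21 hours.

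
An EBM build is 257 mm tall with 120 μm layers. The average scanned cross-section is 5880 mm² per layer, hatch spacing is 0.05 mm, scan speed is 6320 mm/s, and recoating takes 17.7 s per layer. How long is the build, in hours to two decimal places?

21.60 hours

Layer count = ceil(257 / 0.12) = 2142.
Hatch length per layer = 5880 / 0.05, so 117600 mm.
Beam time per layer: 117600 / 6320 → 18.6076 s.
Layer cycle = 18.6076 + 17.7 = 36.3076 s.
Total: 2142 × 36.3076 s = 77770.8792 s → 21.60 hours.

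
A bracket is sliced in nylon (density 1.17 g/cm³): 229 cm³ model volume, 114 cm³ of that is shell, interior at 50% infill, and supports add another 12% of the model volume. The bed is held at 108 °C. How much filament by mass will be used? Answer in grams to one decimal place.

232.8 g

Volume inside the shell = 229 − 114, so 115 cm³.
Infill deposited = 0.50 × 115, so 57.5 cm³.
Support = 0.12 × 229, so 27.48 cm³.
Total extruded: 114 + 57.5 + 27.48 → 198.98 cm³.
Mass = 198.98 × 1.17 = 232.8066 g.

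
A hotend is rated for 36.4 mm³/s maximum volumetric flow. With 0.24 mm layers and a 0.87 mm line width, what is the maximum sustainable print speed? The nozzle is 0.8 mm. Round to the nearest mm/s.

A = 0.24 × 0.87 = 0.2088 mm².
Max speed = 36.4 / 0.2088 = 174.33 ≈ 174 mm/s.

174 mm/s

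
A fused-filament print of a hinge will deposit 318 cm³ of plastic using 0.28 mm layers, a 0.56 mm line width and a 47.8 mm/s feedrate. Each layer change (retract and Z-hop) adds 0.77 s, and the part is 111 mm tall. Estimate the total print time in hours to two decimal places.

Line area: 0.28 × 0.56 → 0.1568 mm².
Path length: 318000 mm³ / 0.1568 mm² → 2028061.2 mm.
Extrusion time = 2028061.2 / 47.8, so 42428.1 s.
Layer count = ceil(111 / 0.28) = 397.
Layer-change overhead = 397 × 0.77, so 305.69 s.
Total = 42428.1 + 305.69 = 42733.79 s = 11.87 hours.

11.87 hours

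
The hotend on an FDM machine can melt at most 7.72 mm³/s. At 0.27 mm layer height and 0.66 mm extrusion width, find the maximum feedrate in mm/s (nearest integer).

43 mm/s

Extrusion cross-section = 0.27 × 0.66, so 0.1782 mm².
v_max = Q/A = 7.72/0.1782 = 43.32 mm/s → 43 mm/s.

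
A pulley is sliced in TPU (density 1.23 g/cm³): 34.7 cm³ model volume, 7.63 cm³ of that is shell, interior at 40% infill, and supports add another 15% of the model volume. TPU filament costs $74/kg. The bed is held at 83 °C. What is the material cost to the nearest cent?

$2.15

Interior volume = 34.7 − 7.63, so 27.07 cm³.
Infill volume = 0.40 × 27.07, so 10.828 cm³.
Support = 0.15 × 34.7 = 5.205 cm³.
Total printed volume = 7.63 + 10.828 + 5.205 = 23.663 cm³.
Mass: 23.663 × 1.23 → 29.10549 g.
At $74/kg: 29.10549/1000 × 74 = $2.15.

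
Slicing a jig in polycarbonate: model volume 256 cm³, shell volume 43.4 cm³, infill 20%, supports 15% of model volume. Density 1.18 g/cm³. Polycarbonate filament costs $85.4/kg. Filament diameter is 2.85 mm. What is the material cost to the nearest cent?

Infill region = 256 − 43.4, so 212.6 cm³.
Infill volume = 0.20 × 212.6 = 42.52 cm³.
Support = 0.15 × 256 = 38.4 cm³.
Total extruded: 43.4 + 42.52 + 38.4 → 124.32 cm³.
Mass = 124.32 × 1.18, so 146.6976 g.
At $85.4/kg: 146.6976/1000 × 85.4 = $12.53.

$12.53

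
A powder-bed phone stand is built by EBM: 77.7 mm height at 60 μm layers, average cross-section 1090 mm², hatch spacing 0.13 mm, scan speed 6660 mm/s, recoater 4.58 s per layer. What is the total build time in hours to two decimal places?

2.10 hours

Layer count = ceil(77.7 / 0.06) = 1295.
Hatch length per layer = 1090 / 0.13 = 8384.6 mm.
Scan time per layer = 8384.6 / 6660 = 1.2589 s.
Layer cycle = 1.2589 + 4.58, so 5.8389 s.
Build time = 1295 × 5.8389 = 7561.3755 s = 2.10 hours.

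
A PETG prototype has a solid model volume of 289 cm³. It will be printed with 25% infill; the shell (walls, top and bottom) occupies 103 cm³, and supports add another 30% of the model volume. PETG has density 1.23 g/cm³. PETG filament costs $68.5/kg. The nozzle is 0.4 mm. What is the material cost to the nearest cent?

Volume inside the shell = 289 − 103 = 186 cm³.
Deposited infill: 0.25 × 186 → 46.5 cm³.
Support = 0.30 × 289, so 86.7 cm³.
Total extruded = 103 + 46.5 + 86.7, so 236.2 cm³.
Mass = 236.2 × 1.23, so 290.526 g.
Cost = 290.526 g / 1000 × $68.5/kg = $19.90.

$19.90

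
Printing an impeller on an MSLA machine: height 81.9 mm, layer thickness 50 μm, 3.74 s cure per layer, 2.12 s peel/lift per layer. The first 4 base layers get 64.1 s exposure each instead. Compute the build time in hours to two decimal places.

2.73 hours

Layers = ⌈81.9/0.05⌉ = 1638.
Bottom layers: 4 × (64.1 + 2.12) → 264.88 s.
Regular layers = 1634 × (3.74 + 2.12), so 9575.24 s.
Total = 264.88 + 9575.24 = 9840.12 s = 2.73 hours.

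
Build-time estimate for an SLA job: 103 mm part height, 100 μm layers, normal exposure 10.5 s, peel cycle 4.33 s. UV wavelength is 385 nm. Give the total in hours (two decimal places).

4.24 hours

Layers = ⌈103/0.1⌉ = 1030.
Cycle time = 10.5 + 4.33 = 14.83 s.
Total = 1030 × 14.83 = 15274.9 s = 4.24 hours.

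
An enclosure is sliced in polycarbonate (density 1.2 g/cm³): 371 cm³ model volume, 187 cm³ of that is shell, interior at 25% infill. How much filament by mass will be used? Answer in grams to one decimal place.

Infill region = 371 − 187 = 184 cm³.
Deposited infill = 0.25 × 184, so 46 cm³.
Total printed volume: 187 + 46 → 233 cm³.
Mass = 233 × 1.2, so 279.6 g.

279.6 g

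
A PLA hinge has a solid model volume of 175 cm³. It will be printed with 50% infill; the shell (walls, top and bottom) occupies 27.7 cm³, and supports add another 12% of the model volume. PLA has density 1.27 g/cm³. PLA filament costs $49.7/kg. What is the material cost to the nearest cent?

Interior volume = 175 − 27.7, so 147.3 cm³.
Deposited infill: 0.50 × 147.3 → 73.65 cm³.
Support: 0.12 × 175 → 21 cm³.
Deposited volume = 27.7 + 73.65 + 21 = 122.35 cm³.
Mass: 122.35 × 1.27 → 155.3845 g.
Cost = 155.3845 g / 1000 × $49.7/kg = $7.72.

$7.72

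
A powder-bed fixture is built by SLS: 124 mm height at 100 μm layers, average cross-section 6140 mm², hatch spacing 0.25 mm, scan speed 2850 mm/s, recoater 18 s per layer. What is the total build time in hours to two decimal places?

9.17 hours

Number of layers: 124 / 0.1 → 1240 (rounded up).
Scan path per layer = 6140 / 0.25 = 24560 mm.
Laser time per layer = 24560 / 2850 = 8.6175 s.
Time per layer: 8.6175 + 18 → 26.6175 s.
1240 layers × 26.6175 s/layer = 33005.7 s, i.e. 9.17 hours.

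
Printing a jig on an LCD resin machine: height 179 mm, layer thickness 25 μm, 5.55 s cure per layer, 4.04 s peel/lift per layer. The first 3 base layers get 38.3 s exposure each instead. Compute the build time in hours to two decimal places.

Layer count = ceil(179 / 0.025) = 7160.
Base layers = 3 × (38.3 + 4.04), so 127.02 s.
Normal layers = 7157 × (5.55 + 4.04), so 68635.63 s.
Sum: 127.02 + 68635.63 = 68762.65 s → 19.10 hours.

19.10 hours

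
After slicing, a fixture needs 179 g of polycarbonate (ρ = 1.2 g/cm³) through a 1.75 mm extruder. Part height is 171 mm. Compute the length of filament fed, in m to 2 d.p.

Volume = 179 g / 1.2 g·cm⁻³ = 149.1667 cm³ = 149166.7 mm³.
A = π r² = π × 0.875² = 2.4053 mm².
Length = 149166.7 / 2.4053 = 62015.84 mm = 62.02 m.

62.02 m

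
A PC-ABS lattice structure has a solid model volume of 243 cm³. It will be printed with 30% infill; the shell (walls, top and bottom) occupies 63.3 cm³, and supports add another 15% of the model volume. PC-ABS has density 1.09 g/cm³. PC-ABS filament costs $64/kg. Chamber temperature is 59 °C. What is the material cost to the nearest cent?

Interior volume = 243 − 63.3, so 179.7 cm³.
Deposited infill = 0.30 × 179.7 = 53.91 cm³.
Support = 0.15 × 243, so 36.45 cm³.
Total extruded = 63.3 + 53.91 + 36.45 = 153.66 cm³.
Mass: 153.66 × 1.09 → 167.4894 g.
Cost = 167.4894 g / 1000 × $64/kg = $10.72.

$10.72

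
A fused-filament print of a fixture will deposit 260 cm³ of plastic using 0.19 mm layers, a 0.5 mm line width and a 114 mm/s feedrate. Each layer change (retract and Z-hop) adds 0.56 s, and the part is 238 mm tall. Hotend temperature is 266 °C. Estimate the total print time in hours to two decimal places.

Bead cross-section = 0.19 × 0.5, so 0.095 mm².
Total extruded path = 260000/0.095 = 2736842.1 mm.
Print-move time = 2736842.1 / 114, so 24007.4 s.
Layers = ⌈238/0.19⌉ = 1253.
Z-hop total = 1253 × 0.56, so 701.68 s.
Total = 24007.4 + 701.68 = 24709.08 s = 6.86 hours.

6.86 hours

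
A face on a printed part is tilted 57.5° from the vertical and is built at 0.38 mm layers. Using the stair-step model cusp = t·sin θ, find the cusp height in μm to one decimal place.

320.5 μm

Cusp = layer height × sin(57.5°) = 0.38 × 0.8434 = 0.320492 mm = 320.5 μm.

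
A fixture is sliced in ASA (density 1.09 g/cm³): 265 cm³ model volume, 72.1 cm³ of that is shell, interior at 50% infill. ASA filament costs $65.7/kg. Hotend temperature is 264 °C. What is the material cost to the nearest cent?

Infill region = 265 − 72.1 = 192.9 cm³.
Infill deposited: 0.50 × 192.9 → 96.45 cm³.
Total printed volume: 72.1 + 96.45 → 168.55 cm³.
Mass = 168.55 × 1.09, so 183.7195 g.
At $65.7/kg: 183.7195/1000 × 65.7 = $12.07.

$12.07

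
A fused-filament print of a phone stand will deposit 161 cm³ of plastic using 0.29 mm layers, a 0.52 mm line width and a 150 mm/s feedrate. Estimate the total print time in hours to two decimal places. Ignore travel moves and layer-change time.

1.98 hours

Extrusion cross-section: 0.29 × 0.52 → 0.1508 mm².
Total extruded path = 161000/0.1508 = 1067639.3 mm.
Extrusion time = 1067639.3 / 150 = 7117.6 s.
In the requested units: 7117.6 s = 1.98 hours.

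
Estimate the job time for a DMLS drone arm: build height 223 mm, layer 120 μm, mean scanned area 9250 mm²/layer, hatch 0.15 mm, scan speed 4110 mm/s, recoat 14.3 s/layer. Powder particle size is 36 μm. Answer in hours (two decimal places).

15.13 hours

Layer count = ceil(223 / 0.12) = 1859.
Per-layer scan distance = 9250 / 0.15, so 61666.7 mm.
Laser time per layer = 61666.7 / 4110 = 15.0041 s.
Time per layer: 15.0041 + 14.3 → 29.3041 s.
Total: 1859 × 29.3041 s = 54476.3219 s → 15.13 hours.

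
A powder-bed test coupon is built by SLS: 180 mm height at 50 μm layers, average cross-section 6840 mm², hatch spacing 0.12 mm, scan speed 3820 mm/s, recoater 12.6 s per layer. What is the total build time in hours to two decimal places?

Number of layers: 180 / 0.05 → 3600 (rounded up).
Per-layer scan distance = 6840 / 0.12, so 57000 mm.
Scan time per layer = 57000 / 3820, so 14.9215 s.
Time per layer: 14.9215 + 12.6 → 27.5215 s.
Total: 3600 × 27.5215 s = 99077.4 s → 27.52 hours.

27.52 hours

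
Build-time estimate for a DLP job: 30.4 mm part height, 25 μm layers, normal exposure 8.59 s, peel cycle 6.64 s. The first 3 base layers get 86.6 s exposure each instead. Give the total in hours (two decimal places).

5.21 hours

Layers = ⌈30.4/0.025⌉ = 1216.
Base layers = 3 × (86.6 + 6.64) = 279.72 s.
Normal layers = 1213 × (8.59 + 6.64) = 18473.99 s.
Total = 279.72 + 18473.99 = 18753.71 s = 5.21 hours.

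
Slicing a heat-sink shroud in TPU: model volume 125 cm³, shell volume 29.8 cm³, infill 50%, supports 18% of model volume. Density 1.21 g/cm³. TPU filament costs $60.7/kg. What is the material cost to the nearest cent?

Interior volume: 125 − 29.8 → 95.2 cm³.
Deposited infill = 0.50 × 95.2 = 47.6 cm³.
Support = 0.18 × 125, so 22.5 cm³.
Deposited volume = 29.8 + 47.6 + 22.5, so 99.9 cm³.
Mass = 99.9 × 1.21, so 120.879 g.
Cost = 120.879 g / 1000 × $60.7/kg = $7.34.

$7.34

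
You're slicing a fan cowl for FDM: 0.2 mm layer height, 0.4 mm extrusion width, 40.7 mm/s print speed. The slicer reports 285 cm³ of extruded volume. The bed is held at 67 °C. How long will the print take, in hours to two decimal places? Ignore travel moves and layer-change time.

24.31 hours

Line area: 0.2 × 0.4 → 0.08 mm².
Total extruded path = 285000/0.08 = 3562500 mm.
Time extruding = 3562500 / 40.7, so 87530.7 s.
87530.7 s = 24.31 hours.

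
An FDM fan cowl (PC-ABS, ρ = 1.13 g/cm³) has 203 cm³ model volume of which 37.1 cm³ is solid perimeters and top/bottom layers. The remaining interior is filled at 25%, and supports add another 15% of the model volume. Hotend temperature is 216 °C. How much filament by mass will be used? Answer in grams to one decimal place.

123.2 g

Interior volume = 203 − 37.1 = 165.9 cm³.
Infill deposited = 0.25 × 165.9 = 41.475 cm³.
Support = 0.15 × 203 = 30.45 cm³.
Total printed volume = 37.1 + 41.475 + 30.45, so 109.025 cm³.
Mass = 109.025 × 1.13 = 123.19825 g.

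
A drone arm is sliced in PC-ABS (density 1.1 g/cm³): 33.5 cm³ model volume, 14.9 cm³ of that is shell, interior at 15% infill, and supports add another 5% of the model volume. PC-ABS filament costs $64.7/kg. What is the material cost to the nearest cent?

Volume inside the shell = 33.5 − 14.9 = 18.6 cm³.
Deposited infill = 0.15 × 18.6, so 2.79 cm³.
Support = 0.05 × 33.5 = 1.675 cm³.
Deposited volume = 14.9 + 2.79 + 1.675, so 19.365 cm³.
Mass = 19.365 × 1.1, so 21.3015 g.
Cost = 21.3015 g / 1000 × $64.7/kg = $1.38.

$1.38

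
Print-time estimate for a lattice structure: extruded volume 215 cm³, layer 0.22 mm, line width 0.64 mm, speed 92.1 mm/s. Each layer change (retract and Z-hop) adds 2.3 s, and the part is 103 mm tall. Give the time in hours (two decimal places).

4.91 hours

Extrusion cross-section: 0.22 × 0.64 → 0.1408 mm².
Toolpath length = 215 cm³ / 0.1408 mm² = 215000 / 0.1408 = 1526988.6 mm.
Time extruding: 1526988.6 / 92.1 → 16579.7 s.
Layers = ⌈103/0.22⌉ = 469.
Non-print overhead: 469 × 2.3 → 1078.7 s.
Total = 16579.7 + 1078.7 = 17658.4 s = 4.91 hours.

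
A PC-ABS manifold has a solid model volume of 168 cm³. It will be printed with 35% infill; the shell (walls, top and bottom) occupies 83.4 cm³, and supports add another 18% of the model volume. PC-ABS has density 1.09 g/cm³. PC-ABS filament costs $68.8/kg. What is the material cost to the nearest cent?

Volume inside the shell = 168 − 83.4 = 84.6 cm³.
Infill volume = 0.35 × 84.6 = 29.61 cm³.
Support = 0.18 × 168, so 30.24 cm³.
Total extruded: 83.4 + 29.61 + 30.24 → 143.25 cm³.
Mass: 143.25 × 1.09 → 156.1425 g.
Cost = 156.1425 g / 1000 × $68.8/kg = $10.74.

$10.74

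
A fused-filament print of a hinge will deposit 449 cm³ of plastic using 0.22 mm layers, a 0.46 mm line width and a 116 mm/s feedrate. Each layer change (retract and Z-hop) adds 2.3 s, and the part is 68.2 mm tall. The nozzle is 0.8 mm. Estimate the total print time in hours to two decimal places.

Line area: 0.22 × 0.46 → 0.1012 mm².
Path length: 449000 mm³ / 0.1012 mm² → 4436758.9 mm.
Print-move time = 4436758.9 / 116 = 38247.9 s.
Layers = ⌈68.2/0.22⌉ = 310.
Layer-change overhead = 310 × 2.3, so 713 s.
Total = 38247.9 + 713 = 38960.9 s = 10.82 hours.

10.82 hours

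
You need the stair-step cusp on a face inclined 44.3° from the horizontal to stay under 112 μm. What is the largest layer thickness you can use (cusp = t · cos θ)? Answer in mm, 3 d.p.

0.156 mm

Layer height = cusp / cos(44.3°) = 0.112 / 0.7157 = 0.156 mm.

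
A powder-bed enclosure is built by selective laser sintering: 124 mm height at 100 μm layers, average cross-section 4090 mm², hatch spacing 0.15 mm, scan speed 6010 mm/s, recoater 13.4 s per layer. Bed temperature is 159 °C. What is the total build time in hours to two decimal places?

6.18 hours

Layers = ⌈124/0.1⌉ = 1240.
Scan path per layer = 4090 / 0.15 = 27266.7 mm.
Laser time per layer: 27266.7 / 6010 → 4.5369 s.
Time per layer = 4.5369 + 13.4 = 17.9369 s.
Total: 1240 × 17.9369 s = 22241.756 s → 6.18 hours.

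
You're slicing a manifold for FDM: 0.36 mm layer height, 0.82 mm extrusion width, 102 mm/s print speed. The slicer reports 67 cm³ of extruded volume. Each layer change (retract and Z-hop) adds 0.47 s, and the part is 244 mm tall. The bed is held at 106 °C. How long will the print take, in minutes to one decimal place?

Line area = 0.36 × 0.82, so 0.2952 mm².
Total extruded path = 67000/0.2952 = 226964.8 mm.
Time extruding: 226964.8 / 102 → 2225.1 s.
Number of layers: 244 / 0.36 → 678 (rounded up).
Non-print overhead = 678 × 0.47 = 318.66 s.
Altogether 2225.1 + 318.66 = 2543.76 s, i.e. 42.4 minutes.

42.4 minutes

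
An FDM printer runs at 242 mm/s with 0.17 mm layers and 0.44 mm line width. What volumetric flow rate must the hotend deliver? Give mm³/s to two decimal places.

Extrusion cross-section = 0.17 × 0.44, so 0.0748 mm².
Q = v·A = 242 × 0.0748 = 18.10 mm³/s.

18.10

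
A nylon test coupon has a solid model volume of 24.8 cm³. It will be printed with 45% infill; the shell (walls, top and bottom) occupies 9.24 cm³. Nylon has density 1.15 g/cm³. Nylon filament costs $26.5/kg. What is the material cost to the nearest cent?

Interior volume: 24.8 − 9.24 → 15.56 cm³.
Deposited infill = 0.45 × 15.56 = 7.002 cm³.
Deposited volume: 9.24 + 7.002 → 16.242 cm³.
Mass: 16.242 × 1.15 → 18.6783 g.
At $26.5/kg: 18.6783/1000 × 26.5 = $0.49.

$0.49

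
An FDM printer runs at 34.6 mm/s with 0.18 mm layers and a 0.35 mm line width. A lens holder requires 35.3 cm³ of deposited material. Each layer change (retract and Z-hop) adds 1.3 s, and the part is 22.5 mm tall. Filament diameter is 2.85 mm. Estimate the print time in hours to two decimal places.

Bead cross-section = 0.18 × 0.35, so 0.063 mm².
Path length: 35300 mm³ / 0.063 mm² → 560317.5 mm.
Extrusion time = 560317.5 / 34.6, so 16194.1 s.
Number of layers: 22.5 / 0.18 → 125 (rounded up).
Layer-change overhead: 125 × 1.3 → 162.5 s.
Total = 16194.1 + 162.5 = 16356.6 s = 4.54 hours.

4.54 hours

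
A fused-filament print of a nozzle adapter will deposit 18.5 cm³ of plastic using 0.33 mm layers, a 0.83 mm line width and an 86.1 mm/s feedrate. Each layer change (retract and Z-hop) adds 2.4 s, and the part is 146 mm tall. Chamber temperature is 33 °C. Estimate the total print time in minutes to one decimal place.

30.8 minutes

Extrusion cross-section = 0.33 × 0.83, so 0.2739 mm².
Path length: 18500 mm³ / 0.2739 mm² → 67542.9 mm.
Extrusion time: 67542.9 / 86.1 → 784.5 s.
Layer count = ceil(146 / 0.33) = 443.
Layer-change overhead = 443 × 2.4 = 1063.2 s.
Total = 784.5 + 1063.2 = 1847.7 s = 30.8 minutes.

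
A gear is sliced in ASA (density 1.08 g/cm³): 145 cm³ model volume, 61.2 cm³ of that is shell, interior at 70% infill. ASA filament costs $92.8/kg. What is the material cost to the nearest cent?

$12.01

Infill region = 145 − 61.2 = 83.8 cm³.
Infill deposited = 0.70 × 83.8 = 58.66 cm³.
Total extruded = 61.2 + 58.66, so 119.86 cm³.
Mass = 119.86 × 1.08 = 129.4488 g.
Cost = 129.4488 g / 1000 × $92.8/kg = $12.01.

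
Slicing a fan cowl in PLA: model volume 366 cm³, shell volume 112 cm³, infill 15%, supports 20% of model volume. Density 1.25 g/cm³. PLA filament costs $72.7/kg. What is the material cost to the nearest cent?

$20.29

Interior volume = 366 − 112 = 254 cm³.
Deposited infill = 0.15 × 254, so 38.1 cm³.
Support = 0.20 × 366 = 73.2 cm³.
Total printed volume = 112 + 38.1 + 73.2 = 223.3 cm³.
Mass: 223.3 × 1.25 → 279.125 g.
Cost = 279.125 g / 1000 × $72.7/kg = $20.29.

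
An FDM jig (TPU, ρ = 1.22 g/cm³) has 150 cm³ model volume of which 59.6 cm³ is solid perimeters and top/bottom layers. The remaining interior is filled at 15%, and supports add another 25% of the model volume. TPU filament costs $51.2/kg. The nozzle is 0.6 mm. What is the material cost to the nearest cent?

$6.91

Interior volume: 150 − 59.6 → 90.4 cm³.
Infill volume = 0.15 × 90.4, so 13.56 cm³.
Support = 0.25 × 150 = 37.5 cm³.
Total printed volume = 59.6 + 13.56 + 37.5 = 110.66 cm³.
Mass = 110.66 × 1.22 = 135.0052 g.
Cost = 135.0052 g / 1000 × $51.2/kg = $6.91.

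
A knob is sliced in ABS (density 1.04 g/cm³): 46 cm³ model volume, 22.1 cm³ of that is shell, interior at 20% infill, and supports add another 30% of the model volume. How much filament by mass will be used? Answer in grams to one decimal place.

Interior volume = 46 − 22.1 = 23.9 cm³.
Infill volume = 0.20 × 23.9 = 4.78 cm³.
Support = 0.30 × 46, so 13.8 cm³.
Deposited volume = 22.1 + 4.78 + 13.8, so 40.68 cm³.
Mass: 40.68 × 1.04 → 42.3072 g.

42.3 g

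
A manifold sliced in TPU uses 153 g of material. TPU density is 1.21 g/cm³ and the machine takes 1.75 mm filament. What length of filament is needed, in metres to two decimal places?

52.57 m

Extruded volume: 153/1.21 = 126.4463 cm³ (126446.3 mm³).
Filament cross-section = π × (1.75/2)² = 2.4053 mm².
L = V/A = 126446.3/2.4053 = 52569.87 mm → 52.57 m.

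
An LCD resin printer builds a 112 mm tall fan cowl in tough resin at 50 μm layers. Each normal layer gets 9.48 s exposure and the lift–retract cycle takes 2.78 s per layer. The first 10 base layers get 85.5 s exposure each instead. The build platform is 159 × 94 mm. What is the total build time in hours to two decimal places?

Number of layers: 112 / 0.05 → 2240 (rounded up).
Burn-in layers = 10 × (85.5 + 2.78), so 882.8 s.
Normal layers = 2230 × (9.48 + 2.78), so 27339.8 s.
Total = 882.8 + 27339.8 = 28222.6 s = 7.84 hours.

7.84 hours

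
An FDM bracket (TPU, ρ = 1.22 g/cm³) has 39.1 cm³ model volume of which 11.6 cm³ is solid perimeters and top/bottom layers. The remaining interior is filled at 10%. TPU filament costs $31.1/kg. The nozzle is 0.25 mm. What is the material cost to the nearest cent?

Infill region = 39.1 − 11.6, so 27.5 cm³.
Deposited infill: 0.10 × 27.5 → 2.75 cm³.
Total printed volume = 11.6 + 2.75, so 14.35 cm³.
Mass = 14.35 × 1.22 = 17.507 g.
Cost = 17.507 g / 1000 × $31.1/kg = $0.54.

$0.54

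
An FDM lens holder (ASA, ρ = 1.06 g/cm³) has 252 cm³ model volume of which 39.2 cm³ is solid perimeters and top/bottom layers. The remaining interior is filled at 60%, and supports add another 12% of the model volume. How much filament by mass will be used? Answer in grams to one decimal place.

Interior volume = 252 − 39.2, so 212.8 cm³.
Infill deposited: 0.60 × 212.8 → 127.68 cm³.
Support: 0.12 × 252 → 30.24 cm³.
Deposited volume = 39.2 + 127.68 + 30.24, so 197.12 cm³.
Mass = 197.12 × 1.06, so 208.9472 g.

208.9 g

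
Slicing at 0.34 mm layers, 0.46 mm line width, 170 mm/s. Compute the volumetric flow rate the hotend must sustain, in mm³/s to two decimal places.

26.59

Bead cross-section = 0.34 × 0.46, so 0.1564 mm².
Volumetric flow = 170 × 0.1564 = 26.59 mm³/s.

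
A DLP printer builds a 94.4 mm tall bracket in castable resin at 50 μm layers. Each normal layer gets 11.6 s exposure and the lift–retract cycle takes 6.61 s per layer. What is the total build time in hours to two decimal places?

9.55 hours

Number of layers: 94.4 / 0.05 → 1888 (rounded up).
Cycle time: 11.6 + 6.61 → 18.21 s.
Build time: 1888 × 18.21 s = 34380.48 s, i.e. 9.55 hours.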